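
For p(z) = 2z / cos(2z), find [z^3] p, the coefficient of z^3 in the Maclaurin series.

Invert the denominator's series and multiply.
[z^0] = 0;  [z^1] = 2;  [z^2] = 0;  [z^3] = 4.

4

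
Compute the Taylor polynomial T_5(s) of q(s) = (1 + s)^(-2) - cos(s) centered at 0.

Combine the two series term by term.

-6*s^5 + 119*s^4/24 - 4*s^3 + 7*s^2/2 - 2*s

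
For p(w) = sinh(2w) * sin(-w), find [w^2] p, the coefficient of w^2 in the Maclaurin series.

-2

Expand each factor separately, then convolve coefficients.
p(0) = 0
p′(0) = 0
p′′(0) = -4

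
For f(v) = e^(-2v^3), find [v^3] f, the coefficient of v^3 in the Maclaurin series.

-2

Use the known series and substitute for the argument.
So c_3 = f′′′(0)/3! = -2.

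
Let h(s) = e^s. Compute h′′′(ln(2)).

From the series, [(s - ln(2))^3] h = 1/3; multiply by 3! = 6 to get 2.

2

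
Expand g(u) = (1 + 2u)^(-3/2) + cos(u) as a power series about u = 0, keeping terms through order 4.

Expand each term separately and add.
g(0) = 2
g′(0) = -3
g′′(0) = 14
g′′′(0) = -105
g^(4)(0) = 946
Dividing each by k! gives the coefficients c_0, ..., c_4.

473*u^4/12 - 35*u^3/2 + 7*u^2 - 3*u + 2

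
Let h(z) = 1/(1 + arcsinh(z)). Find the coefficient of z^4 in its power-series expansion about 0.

2/3

Substitute the inner expansion into the outer series and collect powers.
[z^0] = 1;  [z^1] = -1;  [z^2] = 1;  [z^3] = -5/6;  [z^4] = 2/3.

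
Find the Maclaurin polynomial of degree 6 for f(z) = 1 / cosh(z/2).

-61*z^6/46080 + 5*z^4/384 - z^2/8 + 1

Invert the denominator's series and multiply.
f(0) = 1
f′(0) = 0
f′′(0) = -1/4
f′′′(0) = 0
f^(4)(0) = 5/16
f^(5)(0) = 0
f^(6)(0) = -61/64
The Taylor polynomial is Σ f^(k)(0)/k! · z^k.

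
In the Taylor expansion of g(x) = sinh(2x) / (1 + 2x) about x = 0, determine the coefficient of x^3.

Expand each factor separately, then convolve coefficients.
[x^0] = 0;  [x^1] = 2;  [x^2] = -4;  [x^3] = 28/3.

28/3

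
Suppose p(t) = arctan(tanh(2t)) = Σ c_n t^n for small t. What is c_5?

Plug the Maclaurin series of the inner function into that of the outer and collect terms.
p(0) = 0
p′(0) = 2
p′′(0) = 0
p′′′(0) = -32
p^(4)(0) = 0
p^(5)(0) = 2560
Dividing each by k! gives the coefficients c_0, ..., c_5.

64/3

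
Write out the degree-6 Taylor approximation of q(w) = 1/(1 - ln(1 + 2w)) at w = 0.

152*w^6/45 + 56*w^5/15 + 8*w^4/3 + 8*w^3/3 + 2*w^2 + 2*w + 1

Plug the Maclaurin series of the inner function into that of the outer and collect terms.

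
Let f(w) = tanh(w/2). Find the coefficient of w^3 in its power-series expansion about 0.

-1/24

f(0) = 0
f′(0) = 1/2
f′′(0) = 0
f′′′(0) = -1/4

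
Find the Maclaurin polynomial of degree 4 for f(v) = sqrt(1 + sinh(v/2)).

-31*v^4/6144 + 7*v^3/384 - v^2/32 + v/4 + 1

Let u equal the inner series; expand the outer function in u and truncate.
f(0) = 1
f′(0) = 1/4
f′′(0) = -1/16
f′′′(0) = 7/64
f^(4)(0) = -31/256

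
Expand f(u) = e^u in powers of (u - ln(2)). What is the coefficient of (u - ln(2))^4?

1/12

f(ln(2)) = 2
f′(ln(2)) = 2
f′′(ln(2)) = 2
f′′′(ln(2)) = 2
f^(4)(ln(2)) = 2
So c_4 = f^(4)(ln(2))/4! = 1/12.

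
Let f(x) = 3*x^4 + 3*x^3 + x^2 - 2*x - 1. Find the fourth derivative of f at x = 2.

72

The coefficient of (x - 2)^4 in the expansion is 3, so f^(4)(2) = 4! * (3) = 72.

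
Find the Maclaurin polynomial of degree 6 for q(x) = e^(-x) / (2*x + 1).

75973*x^6/720 - 6331*x^5/120 + 211*x^4/8 - 79*x^3/6 + 13*x^2/2 - 3*x + 1

Expand 1/(denominator) as a geometric series and multiply by the numerator's series.
q(0) = 1
q′(0) = -3
q′′(0) = 13
q′′′(0) = -79
q^(4)(0) = 633
q^(5)(0) = -6331
q^(6)(0) = 75973
The Taylor polynomial is Σ q^(k)(0)/k! · x^k.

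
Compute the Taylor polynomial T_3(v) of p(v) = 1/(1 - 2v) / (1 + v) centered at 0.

5*v^3 + 3*v^2 + v + 1

Write out both Maclaurin series and multiply, keeping only the needed powers.
[v^0] = 1;  [v^1] = 1;  [v^2] = 3;  [v^3] = 5.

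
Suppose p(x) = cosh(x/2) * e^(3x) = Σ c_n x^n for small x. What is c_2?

37/8

Write out both Maclaurin series and multiply, keeping only the needed powers.
p(0) = 1
p′(0) = 3
p′′(0) = 37/4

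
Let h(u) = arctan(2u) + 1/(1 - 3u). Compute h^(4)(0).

Expand each term separately and add.
The coefficient of u^4 in the expansion is 81, so h^(4)(0) = 4! * (81) = 1944.

1944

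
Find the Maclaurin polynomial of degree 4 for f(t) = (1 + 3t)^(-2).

Differentiate repeatedly and evaluate at the center.
f(0) = 1
f′(0) = -6
f′′(0) = 54
f′′′(0) = -648
f^(4)(0) = 9720

405*t^4 - 108*t^3 + 27*t^2 - 6*t + 1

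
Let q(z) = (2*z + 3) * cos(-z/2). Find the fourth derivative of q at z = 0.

3/16

Multiply each power in the prefactor through the base expansion.
The coefficient of z^4 in the expansion is 1/128, so q^(4)(0) = 4! * (1/128) = 3/16.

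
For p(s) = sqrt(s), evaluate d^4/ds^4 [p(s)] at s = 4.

-15/2048

The coefficient of (s - 4)^4 in the expansion is -5/16384, so p^(4)(4) = 4! * (-5/16384) = -15/2048.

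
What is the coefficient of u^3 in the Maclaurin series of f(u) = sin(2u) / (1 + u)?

Write out both Maclaurin series and multiply, keeping only the needed powers.
f(0) = 0
f′(0) = 2
f′′(0) = -4
f′′′(0) = 4
So c_3 = f′′′(0)/3! = 2/3.

2/3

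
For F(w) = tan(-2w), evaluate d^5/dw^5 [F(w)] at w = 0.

-512

From the series, [w^5] F = -64/15; multiply by 5! = 120 to get -512.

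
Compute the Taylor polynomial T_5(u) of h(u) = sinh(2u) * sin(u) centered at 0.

Write out both Maclaurin series and multiply, keeping only the needed powers.
h(0) = 0
h′(0) = 0
h′′(0) = 4
h′′′(0) = 0
h^(4)(0) = 24
h^(5)(0) = 0
The Taylor polynomial is Σ h^(k)(0)/k! · u^k.

u^4 + 2*u^2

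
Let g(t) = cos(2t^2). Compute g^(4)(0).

-48

The coefficient of t^4 in the expansion is -2, so g^(4)(0) = 4! * (-2) = -48.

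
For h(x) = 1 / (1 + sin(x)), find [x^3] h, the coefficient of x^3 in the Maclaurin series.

-5/6

Expand as Σ (-1)^k u^k with u equal to the inner function's series.
h(0) = 1
h′(0) = -1
h′′(0) = 2
h′′′(0) = -5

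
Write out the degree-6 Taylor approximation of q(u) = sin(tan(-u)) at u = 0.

Compose series: expand the inner function first, then feed it into the outer expansion.
[u^0] = 0;  [u^1] = -1;  [u^2] = 0;  [u^3] = -1/6;  [u^4] = 0;  [u^5] = 1/40;  [u^6] = 0.

u^5/40 - u^3/6 - u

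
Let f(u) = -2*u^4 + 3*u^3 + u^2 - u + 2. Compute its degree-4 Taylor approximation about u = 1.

-2*(u - 1)^4 - 5*(u - 1)^3 - 2*(u - 1)^2 + 2*(u - 1) + 3

f(1) = 3
f′(1) = 2
f′′(1) = -4
f′′′(1) = -30
f^(4)(1) = -48
Dividing each by k! gives the coefficients c_0, ..., c_4.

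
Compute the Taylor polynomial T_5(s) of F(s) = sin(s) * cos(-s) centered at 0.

2*s^5/15 - 2*s^3/3 + s

Multiply the two series term by term and collect like powers.
F(0) = 0
F′(0) = 1
F′′(0) = 0
F′′′(0) = -4
F^(4)(0) = 0
F^(5)(0) = 16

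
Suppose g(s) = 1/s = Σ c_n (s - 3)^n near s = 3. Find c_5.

-1/729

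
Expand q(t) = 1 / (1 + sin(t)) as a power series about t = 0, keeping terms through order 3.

Write 1/(1+u) = 1 - u + u^2 - u^3 + ... and substitute the series for u.
q(0) = 1
q′(0) = -1
q′′(0) = 2
q′′′(0) = -5
Dividing each by k! gives the coefficients c_0, ..., c_3.

-5*t^3/6 + t^2 - t + 1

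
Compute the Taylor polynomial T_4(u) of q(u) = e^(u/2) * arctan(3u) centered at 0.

-71*u^4/16 - 69*u^3/8 + 3*u^2/2 + 3*u

Multiply the two series term by term and collect like powers.
q(0) = 0
q′(0) = 3
q′′(0) = 3
q′′′(0) = -207/4
q^(4)(0) = -213/2
Then c_k = q^(k)(0)/k! gives each Taylor coefficient.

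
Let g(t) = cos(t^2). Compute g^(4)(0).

Apply the Taylor formula c_k = f^(k)(a)/k!.
The coefficient of t^4 in the expansion is -1/2, so g^(4)(0) = 4! * (-1/2) = -12.

-12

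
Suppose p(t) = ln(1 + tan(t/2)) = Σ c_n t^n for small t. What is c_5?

Compose series: expand the inner function first, then feed it into the outer expansion.
p(0) = 0
p′(0) = 1/2
p′′(0) = -1/4
p′′′(0) = 1/2
p^(4)(0) = -7/8
p^(5)(0) = 5/2
So c_5 = p^(5)(0)/5! = 1/48.

1/48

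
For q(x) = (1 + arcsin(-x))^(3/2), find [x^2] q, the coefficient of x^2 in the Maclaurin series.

Substitute the inner expansion into the outer series and collect powers.
q(0) = 1
q′(0) = -3/2
q′′(0) = 3/4

3/8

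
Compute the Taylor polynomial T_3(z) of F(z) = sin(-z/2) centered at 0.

F(0) = 0
F′(0) = -1/2
F′′(0) = 0
F′′′(0) = 1/8
Dividing each by k! gives the coefficients c_0, ..., c_3.

z^3/48 - z/2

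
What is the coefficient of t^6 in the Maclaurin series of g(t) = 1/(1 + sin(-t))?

17/45

Compose series: expand the inner function first, then feed it into the outer expansion.
g(0) = 1
g′(0) = 1
g′′(0) = 2
g′′′(0) = 5
g^(4)(0) = 16
g^(5)(0) = 61
g^(6)(0) = 272
So c_6 = g^(6)(0)/6! = 17/45.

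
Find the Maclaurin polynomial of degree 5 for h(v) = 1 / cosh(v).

5*v^4/24 - v^2/2 + 1

Invert the denominator's series and multiply.
[v^0] = 1;  [v^1] = 0;  [v^2] = -1/2;  [v^3] = 0;  [v^4] = 5/24;  [v^5] = 0.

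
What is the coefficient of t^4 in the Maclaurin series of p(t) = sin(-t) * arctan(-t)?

-1/2

Multiply the two series term by term and collect like powers.
p(0) = 0
p′(0) = 0
p′′(0) = 2
p′′′(0) = 0
p^(4)(0) = -12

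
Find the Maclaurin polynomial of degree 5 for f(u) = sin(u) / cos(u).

2*u^5/15 + u^3/3 + u

Divide the numerator series by the denominator series (power-series long division).
f(0) = 0
f′(0) = 1
f′′(0) = 0
f′′′(0) = 2
f^(4)(0) = 0
f^(5)(0) = 16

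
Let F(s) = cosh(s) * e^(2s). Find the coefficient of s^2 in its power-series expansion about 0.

Multiply the two series term by term and collect like powers.

5/2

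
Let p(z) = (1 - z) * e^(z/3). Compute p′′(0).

Multiply each power in the prefactor through the base expansion.
The coefficient of z^2 in the expansion is -5/18, so p′′(0) = 2! * (-5/18) = -5/9.

-5/9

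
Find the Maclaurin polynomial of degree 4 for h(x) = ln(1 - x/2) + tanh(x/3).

-x^4/64 - 35*x^3/648 - x^2/8 - x/6

Add the two expansions coefficient-wise.
h(0) = 0
h′(0) = -1/6
h′′(0) = -1/4
h′′′(0) = -35/108
h^(4)(0) = -3/8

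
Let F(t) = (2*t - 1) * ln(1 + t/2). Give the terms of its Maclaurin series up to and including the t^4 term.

19*t^4/192 - 7*t^3/24 + 9*t^2/8 - t/2

Multiply each power in the prefactor through the base expansion.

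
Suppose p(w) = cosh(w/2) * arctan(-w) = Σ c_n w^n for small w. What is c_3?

5/24

Expand each factor separately, then convolve coefficients.
p(0) = 0
p′(0) = -1
p′′(0) = 0
p′′′(0) = 5/4
The Taylor polynomial is Σ p^(k)(0)/k! · w^k.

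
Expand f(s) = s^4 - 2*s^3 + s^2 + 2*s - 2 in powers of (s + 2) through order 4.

[(s + 2)^0] = 30;  [(s + 2)^1] = -58;  [(s + 2)^2] = 37;  [(s + 2)^3] = -10;  [(s + 2)^4] = 1.

(s + 2)^4 - 10*(s + 2)^3 + 37*(s + 2)^2 - 58*(s + 2) + 30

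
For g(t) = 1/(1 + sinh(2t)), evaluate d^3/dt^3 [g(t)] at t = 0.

Plug the Maclaurin series of the inner function into that of the outer and collect terms.
From the series, [t^3] g = -28/3; multiply by 3! = 6 to get -56.

-56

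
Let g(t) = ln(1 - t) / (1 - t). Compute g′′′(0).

-11

Expand 1/(denominator) as a geometric series and multiply by the numerator's series.
The coefficient of t^3 in the expansion is -11/6, so g′′′(0) = 3! * (-11/6) = -11.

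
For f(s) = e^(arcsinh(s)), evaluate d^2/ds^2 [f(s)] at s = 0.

1

Plug the Maclaurin series of the inner function into that of the outer and collect terms.
The coefficient of s^2 in the expansion is 1/2, so f′′(0) = 2! * (1/2) = 1.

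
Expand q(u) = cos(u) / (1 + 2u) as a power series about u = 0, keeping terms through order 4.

Take the Cauchy product of the two expansions.
q(0) = 1
q′(0) = -2
q′′(0) = 7
q′′′(0) = -42
q^(4)(0) = 337

337*u^4/24 - 7*u^3 + 7*u^2/2 - 2*u + 1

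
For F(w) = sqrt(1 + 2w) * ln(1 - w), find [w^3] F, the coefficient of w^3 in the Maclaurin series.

-1/3

Take the Cauchy product of the two expansions.
[w^0] = 0;  [w^1] = -1;  [w^2] = -3/2;  [w^3] = -1/3.
So c_3 = F′′′(0)/3! = -1/3.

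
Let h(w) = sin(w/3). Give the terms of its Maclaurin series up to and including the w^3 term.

-w^3/162 + w/3

h(0) = 0
h′(0) = 1/3
h′′(0) = 0
h′′′(0) = -1/27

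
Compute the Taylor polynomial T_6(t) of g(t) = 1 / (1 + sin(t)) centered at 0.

Write 1/(1+u) = 1 - u + u^2 - u^3 + ... and substitute the series for u.
g(0) = 1
g′(0) = -1
g′′(0) = 2
g′′′(0) = -5
g^(4)(0) = 16
g^(5)(0) = -61
g^(6)(0) = 272
Then c_k = g^(k)(0)/k! gives each Taylor coefficient.

17*t^6/45 - 61*t^5/120 + 2*t^4/3 - 5*t^3/6 + t^2 - t + 1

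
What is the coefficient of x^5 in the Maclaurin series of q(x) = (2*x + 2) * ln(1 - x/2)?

Distribute the polynomial across the series and collect like powers.
[x^0] = 0;  [x^1] = -1;  [x^2] = -5/4;  [x^3] = -1/3;  [x^4] = -11/96;  [x^5] = -7/160.

-7/160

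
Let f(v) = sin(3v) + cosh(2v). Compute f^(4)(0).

Expand each term separately and add.
The coefficient of v^4 in the expansion is 2/3, so f^(4)(0) = 4! * (2/3) = 16.

16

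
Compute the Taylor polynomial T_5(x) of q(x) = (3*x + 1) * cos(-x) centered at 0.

x^5/8 + x^4/24 - 3*x^3/2 - x^2/2 + 3*x + 1

Shift and add copies of the series according to the polynomial's terms.
[x^0] = 1;  [x^1] = 3;  [x^2] = -1/2;  [x^3] = -3/2;  [x^4] = 1/24;  [x^5] = 1/8.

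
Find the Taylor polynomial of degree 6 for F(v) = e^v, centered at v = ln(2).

F(ln(2)) = 2
F′(ln(2)) = 2
F′′(ln(2)) = 2
F′′′(ln(2)) = 2
F^(4)(ln(2)) = 2
F^(5)(ln(2)) = 2
F^(6)(ln(2)) = 2

(v - ln(2))^6/360 + (v - ln(2))^5/60 + (v - ln(2))^4/12 + (v - ln(2))^3/3 + (v - ln(2))^2 + 2*(v - ln(2)) + 2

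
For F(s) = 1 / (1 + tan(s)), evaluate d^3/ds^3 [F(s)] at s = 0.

-8

Write 1/(1+u) = 1 - u + u^2 - u^3 + ... and substitute the series for u.
From the series, [s^3] F = -4/3; multiply by 3! = 6 to get -8.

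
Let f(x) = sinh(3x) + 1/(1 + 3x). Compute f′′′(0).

-135

Expand each term separately and add.
The coefficient of x^3 in the expansion is -45/2, so f′′′(0) = 3! * (-45/2) = -135.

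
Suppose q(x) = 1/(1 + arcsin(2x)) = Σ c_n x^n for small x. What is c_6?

Substitute the inner expansion into the outer series and collect powers.
q(0) = 1
q′(0) = -2
q′′(0) = 8
q′′′(0) = -56
q^(4)(0) = 512
q^(5)(0) = -6048
q^(6)(0) = 84992
So c_6 = q^(6)(0)/6! = 5312/45.

5312/45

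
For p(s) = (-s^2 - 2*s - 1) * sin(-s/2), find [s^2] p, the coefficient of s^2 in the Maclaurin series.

Shift and add copies of the series according to the polynomial's terms.
p(0) = 0
p′(0) = 1/2
p′′(0) = 2

1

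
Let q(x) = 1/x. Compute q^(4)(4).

Differentiate repeatedly and evaluate at the center.
From the series, [(x - 4)^4] q = 1/1024; multiply by 4! = 24 to get 3/128.

3/128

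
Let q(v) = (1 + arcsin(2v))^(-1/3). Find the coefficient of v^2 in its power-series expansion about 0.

8/9

Substitute the inner expansion into the outer series and collect powers.
[v^0] = 1;  [v^1] = -2/3;  [v^2] = 8/9.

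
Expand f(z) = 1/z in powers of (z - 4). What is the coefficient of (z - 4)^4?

Apply the Taylor formula c_k = f^(k)(a)/k!.
[(z - 4)^0] = 1/4;  [(z - 4)^1] = -1/16;  [(z - 4)^2] = 1/64;  [(z - 4)^3] = -1/256;  [(z - 4)^4] = 1/1024.
So c_4 = f^(4)(4)/4! = 1/1024.

1/1024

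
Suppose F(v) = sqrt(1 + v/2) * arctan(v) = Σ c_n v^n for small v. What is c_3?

Multiply the two series term by term and collect like powers.
F(0) = 0
F′(0) = 1
F′′(0) = 1/2
F′′′(0) = -35/16
So c_3 = F′′′(0)/3! = -35/96.

-35/96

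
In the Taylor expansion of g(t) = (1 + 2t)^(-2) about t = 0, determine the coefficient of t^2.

12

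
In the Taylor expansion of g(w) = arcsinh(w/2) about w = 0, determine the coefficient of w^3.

[w^0] = 0;  [w^1] = 1/2;  [w^2] = 0;  [w^3] = -1/48.
So c_3 = g′′′(0)/3! = -1/48.

-1/48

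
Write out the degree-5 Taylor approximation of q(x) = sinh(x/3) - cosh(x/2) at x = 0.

x^5/29160 - x^4/384 + x^3/162 - x^2/8 + x/3 - 1

Combine the two series term by term.
[x^0] = -1;  [x^1] = 1/3;  [x^2] = -1/8;  [x^3] = 1/162;  [x^4] = -1/384;  [x^5] = 1/29160.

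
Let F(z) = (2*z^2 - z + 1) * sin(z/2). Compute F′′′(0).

Shift and add copies of the series according to the polynomial's terms.
The coefficient of z^3 in the expansion is 47/48, so F′′′(0) = 3! * (47/48) = 47/8.

47/8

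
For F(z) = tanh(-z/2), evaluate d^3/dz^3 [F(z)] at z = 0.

From the series, [z^3] F = 1/24; multiply by 3! = 6 to get 1/4.

1/4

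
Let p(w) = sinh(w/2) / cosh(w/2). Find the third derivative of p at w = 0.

-1/4

Divide the numerator series by the denominator series (power-series long division).
The coefficient of w^3 in the expansion is -1/24, so p′′′(0) = 3! * (-1/24) = -1/4.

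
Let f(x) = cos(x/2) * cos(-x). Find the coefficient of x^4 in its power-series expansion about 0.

Expand each factor separately, then convolve coefficients.
[x^0] = 1;  [x^1] = 0;  [x^2] = -5/8;  [x^3] = 0;  [x^4] = 41/384.

41/384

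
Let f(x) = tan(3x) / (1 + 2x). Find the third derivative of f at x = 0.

126

Expand each factor separately, then convolve coefficients.
The coefficient of x^3 in the expansion is 21, so f′′′(0) = 3! * (21) = 126.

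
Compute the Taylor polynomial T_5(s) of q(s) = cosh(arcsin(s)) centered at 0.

5*s^4/24 + s^2/2 + 1

Compose series: expand the inner function first, then feed it into the outer expansion.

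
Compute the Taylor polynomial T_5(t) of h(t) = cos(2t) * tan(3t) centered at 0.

Multiply the two series term by term and collect like powers.
h(0) = 0
h′(0) = 3
h′′(0) = 0
h′′′(0) = 18
h^(4)(0) = 0
h^(5)(0) = 1968
Dividing each by k! gives the coefficients c_0, ..., c_5.

82*t^5/5 + 3*t^3 + 3*t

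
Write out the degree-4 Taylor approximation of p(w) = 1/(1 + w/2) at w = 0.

p(0) = 1
p′(0) = -1/2
p′′(0) = 1/2
p′′′(0) = -3/4
p^(4)(0) = 3/2

w^4/16 - w^3/8 + w^2/4 - w/2 + 1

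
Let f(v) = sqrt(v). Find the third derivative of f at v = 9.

From the series, [(v - 9)^3] f = 1/3888; multiply by 3! = 6 to get 1/648.

1/648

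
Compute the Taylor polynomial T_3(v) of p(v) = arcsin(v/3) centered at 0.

Use the known series and substitute for the argument.
p(0) = 0
p′(0) = 1/3
p′′(0) = 0
p′′′(0) = 1/27
Dividing each by k! gives the coefficients c_0, ..., c_3.

v^3/162 + v/3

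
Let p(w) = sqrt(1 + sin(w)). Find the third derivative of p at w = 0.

-1/8

Substitute the inner expansion into the outer series and collect powers.
The coefficient of w^3 in the expansion is -1/48, so p′′′(0) = 3! * (-1/48) = -1/8.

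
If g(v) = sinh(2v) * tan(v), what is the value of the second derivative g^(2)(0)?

4

Write out both Maclaurin series and multiply, keeping only the needed powers.
The coefficient of v^2 in the expansion is 2, so g′′(0) = 2! * (2) = 4.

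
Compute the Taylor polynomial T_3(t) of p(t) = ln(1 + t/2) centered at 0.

t^3/24 - t^2/8 + t/2

[t^0] = 0;  [t^1] = 1/2;  [t^2] = -1/8;  [t^3] = 1/24.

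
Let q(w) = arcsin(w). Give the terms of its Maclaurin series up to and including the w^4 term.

q(0) = 0
q′(0) = 1
q′′(0) = 0
q′′′(0) = 1
q^(4)(0) = 0

w^3/6 + w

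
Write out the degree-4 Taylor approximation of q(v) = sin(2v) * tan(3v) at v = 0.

14*v^4 + 6*v^2

Take the Cauchy product of the two expansions.
[v^0] = 0;  [v^1] = 0;  [v^2] = 6;  [v^3] = 0;  [v^4] = 14.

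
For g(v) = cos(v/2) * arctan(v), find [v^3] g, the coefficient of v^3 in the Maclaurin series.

Multiply the two series term by term and collect like powers.
[v^0] = 0;  [v^1] = 1;  [v^2] = 0;  [v^3] = -11/24.
So c_3 = g′′′(0)/3! = -11/24.

-11/24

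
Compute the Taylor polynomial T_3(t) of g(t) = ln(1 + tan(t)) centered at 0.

Plug the Maclaurin series of the inner function into that of the outer and collect terms.

2*t^3/3 - t^2/2 + t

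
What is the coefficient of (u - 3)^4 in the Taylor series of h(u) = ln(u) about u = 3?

-1/324

h(3) = ln(3)
h′(3) = 1/3
h′′(3) = -1/9
h′′′(3) = 2/27
h^(4)(3) = -2/27
Dividing each by k! gives the coefficients c_0, ..., c_4.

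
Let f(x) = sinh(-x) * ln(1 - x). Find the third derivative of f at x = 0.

Expand each factor separately, then convolve coefficients.
From the series, [x^3] f = 1/2; multiply by 3! = 6 to get 3.

3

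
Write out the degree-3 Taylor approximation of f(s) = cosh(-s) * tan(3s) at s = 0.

21*s^3/2 + 3*s

Multiply the two series term by term and collect like powers.
f(0) = 0
f′(0) = 3
f′′(0) = 0
f′′′(0) = 63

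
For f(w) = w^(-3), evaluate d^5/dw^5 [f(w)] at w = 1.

From the series, [(w - 1)^5] f = -21; multiply by 5! = 120 to get -2520.

-2520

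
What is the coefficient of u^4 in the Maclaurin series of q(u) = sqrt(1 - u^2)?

Use the known series and substitute for the argument.
[u^0] = 1;  [u^1] = 0;  [u^2] = -1/2;  [u^3] = 0;  [u^4] = -1/8.
So c_4 = q^(4)(0)/4! = -1/8.

-1/8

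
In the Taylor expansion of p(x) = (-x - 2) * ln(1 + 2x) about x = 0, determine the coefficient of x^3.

-10/3

Shift and add copies of the series according to the polynomial's terms.
[x^0] = 0;  [x^1] = -4;  [x^2] = 2;  [x^3] = -10/3.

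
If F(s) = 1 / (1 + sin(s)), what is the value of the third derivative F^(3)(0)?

-5

Write 1/(1+u) = 1 - u + u^2 - u^3 + ... and substitute the series for u.
From the series, [s^3] F = -5/6; multiply by 3! = 6 to get -5.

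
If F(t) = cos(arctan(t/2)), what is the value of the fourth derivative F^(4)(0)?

9/16

Let u equal the inner series; expand the outer function in u and truncate.
From the series, [t^4] F = 3/128; multiply by 4! = 24 to get 9/16.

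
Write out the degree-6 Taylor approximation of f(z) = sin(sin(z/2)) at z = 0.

z^5/320 - z^3/24 + z/2

Compose series: expand the inner function first, then feed it into the outer expansion.
f(0) = 0
f′(0) = 1/2
f′′(0) = 0
f′′′(0) = -1/4
f^(4)(0) = 0
f^(5)(0) = 3/8
f^(6)(0) = 0
Dividing each by k! gives the coefficients c_0, ..., c_6.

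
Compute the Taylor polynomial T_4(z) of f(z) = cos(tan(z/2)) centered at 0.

-7*z^4/384 - z^2/8 + 1

Plug the Maclaurin series of the inner function into that of the outer and collect terms.
f(0) = 1
f′(0) = 0
f′′(0) = -1/4
f′′′(0) = 0
f^(4)(0) = -7/16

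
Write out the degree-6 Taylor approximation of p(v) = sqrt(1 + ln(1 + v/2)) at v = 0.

-22819*v^6/2949120 + 1609*v^5/122880 - 143*v^4/6144 + 17*v^3/384 - 3*v^2/32 + v/4 + 1

Plug the Maclaurin series of the inner function into that of the outer and collect terms.
p(0) = 1
p′(0) = 1/4
p′′(0) = -3/16
p′′′(0) = 17/64
p^(4)(0) = -143/256
p^(5)(0) = 1609/1024
p^(6)(0) = -22819/4096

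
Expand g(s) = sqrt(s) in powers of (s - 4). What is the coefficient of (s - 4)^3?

1/512

[(s - 4)^0] = 2;  [(s - 4)^1] = 1/4;  [(s - 4)^2] = -1/64;  [(s - 4)^3] = 1/512.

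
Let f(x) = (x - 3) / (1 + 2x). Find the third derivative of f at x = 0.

Multiply each power in the prefactor through the base expansion.
The coefficient of x^3 in the expansion is 28, so f′′′(0) = 3! * (28) = 168.

168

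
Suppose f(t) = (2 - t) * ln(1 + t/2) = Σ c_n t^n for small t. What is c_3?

5/24

Distribute the polynomial across the series and collect like powers.
f(0) = 0
f′(0) = 1
f′′(0) = -3/2
f′′′(0) = 5/4
So c_3 = f′′′(0)/3! = 5/24.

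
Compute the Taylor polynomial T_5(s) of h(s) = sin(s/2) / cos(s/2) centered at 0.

Divide the numerator series by the denominator series (power-series long division).
h(0) = 0
h′(0) = 1/2
h′′(0) = 0
h′′′(0) = 1/4
h^(4)(0) = 0
h^(5)(0) = 1/2
Dividing each by k! gives the coefficients c_0, ..., c_5.

s^5/240 + s^3/24 + s/2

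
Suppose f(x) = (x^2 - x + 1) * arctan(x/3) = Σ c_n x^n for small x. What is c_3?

Multiply each power in the prefactor through the base expansion.
f(0) = 0
f′(0) = 1/3
f′′(0) = -2/3
f′′′(0) = 52/27
So c_3 = f′′′(0)/3! = 26/81.

26/81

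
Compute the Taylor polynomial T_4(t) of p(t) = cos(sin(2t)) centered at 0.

Compose series: expand the inner function first, then feed it into the outer expansion.
p(0) = 1
p′(0) = 0
p′′(0) = -4
p′′′(0) = 0
p^(4)(0) = 80

10*t^4/3 - 2*t^2 + 1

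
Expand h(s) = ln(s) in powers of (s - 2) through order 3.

Compute the successive derivatives at the expansion point and divide by k!.
h(2) = ln(2)
h′(2) = 1/2
h′′(2) = -1/4
h′′′(2) = 1/4
The Taylor polynomial is Σ h^(k)(2)/k! · (s - 2)^k.

(s - 2)^3/24 - (s - 2)^2/8 + (s - 2)/2 + ln(2)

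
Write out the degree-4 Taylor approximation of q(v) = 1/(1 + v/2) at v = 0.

Apply the Taylor formula c_k = f^(k)(a)/k!.
q(0) = 1
q′(0) = -1/2
q′′(0) = 1/2
q′′′(0) = -3/4
q^(4)(0) = 3/2
The Taylor polynomial is Σ q^(k)(0)/k! · v^k.

v^4/16 - v^3/8 + v^2/4 - v/2 + 1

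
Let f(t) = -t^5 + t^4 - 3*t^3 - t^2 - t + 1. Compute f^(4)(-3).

384

The coefficient of (t + 3)^4 in the expansion is 16, so f^(4)(-3) = 4! * (16) = 384.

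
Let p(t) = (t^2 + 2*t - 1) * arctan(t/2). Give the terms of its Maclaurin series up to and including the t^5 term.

Multiply each power in the prefactor through the base expansion.
p(0) = 0
p′(0) = -1/2
p′′(0) = 2
p′′′(0) = 13/4
p^(4)(0) = -2
p^(5)(0) = -23/4
Then c_k = p^(k)(0)/k! gives each Taylor coefficient.

-23*t^5/480 - t^4/12 + 13*t^3/24 + t^2 - t/2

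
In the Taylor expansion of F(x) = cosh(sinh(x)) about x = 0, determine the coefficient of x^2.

Substitute the inner expansion into the outer series and collect powers.
[x^0] = 1;  [x^1] = 0;  [x^2] = 1/2.

1/2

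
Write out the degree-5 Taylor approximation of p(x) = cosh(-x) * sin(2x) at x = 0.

-19*x^5/60 - x^3/3 + 2*x

Expand each factor separately, then convolve coefficients.
p(0) = 0
p′(0) = 2
p′′(0) = 0
p′′′(0) = -2
p^(4)(0) = 0
p^(5)(0) = -38
Dividing each by k! gives the coefficients c_0, ..., c_5.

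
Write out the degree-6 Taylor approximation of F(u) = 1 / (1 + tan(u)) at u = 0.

122*u^6/45 - 32*u^5/15 + 5*u^4/3 - 4*u^3/3 + u^2 - u + 1

Write 1/(1+u) = 1 - u + u^2 - u^3 + ... and substitute the series for u.
F(0) = 1
F′(0) = -1
F′′(0) = 2
F′′′(0) = -8
F^(4)(0) = 40
F^(5)(0) = -256
F^(6)(0) = 1952
The Taylor polynomial is Σ F^(k)(0)/k! · u^k.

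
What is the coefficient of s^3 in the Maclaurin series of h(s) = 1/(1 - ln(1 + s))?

1/3

Let u equal the inner series; expand the outer function in u and truncate.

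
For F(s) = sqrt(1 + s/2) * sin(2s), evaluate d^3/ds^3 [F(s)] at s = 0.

-67/8

Multiply the two series term by term and collect like powers.
The coefficient of s^3 in the expansion is -67/48, so F′′′(0) = 3! * (-67/48) = -67/8.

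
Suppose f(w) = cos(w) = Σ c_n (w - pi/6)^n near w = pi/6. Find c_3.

f(pi/6) = sqrt(3)/2
f′(pi/6) = -1/2
f′′(pi/6) = -sqrt(3)/2
f′′′(pi/6) = 1/2
Then c_k = f^(k)(pi/6)/k! gives each Taylor coefficient.

1/12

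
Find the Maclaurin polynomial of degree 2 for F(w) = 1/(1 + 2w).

4*w^2 - 2*w + 1

Use the known series and substitute for the argument.
F(0) = 1
F′(0) = -2
F′′(0) = 8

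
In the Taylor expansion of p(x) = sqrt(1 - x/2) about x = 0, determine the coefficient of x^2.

-1/32

c_2 = p′′(0)/2! = -1/32.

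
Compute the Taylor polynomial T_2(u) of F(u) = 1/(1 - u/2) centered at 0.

u^2/4 + u/2 + 1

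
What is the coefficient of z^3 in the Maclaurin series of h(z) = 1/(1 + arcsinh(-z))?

Substitute the inner expansion into the outer series and collect powers.
[z^0] = 1;  [z^1] = 1;  [z^2] = 1;  [z^3] = 5/6.
So c_3 = h′′′(0)/3! = 5/6.

5/6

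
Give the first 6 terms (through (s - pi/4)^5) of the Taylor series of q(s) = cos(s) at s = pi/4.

q(pi/4) = sqrt(2)/2
q′(pi/4) = -sqrt(2)/2
q′′(pi/4) = -sqrt(2)/2
q′′′(pi/4) = sqrt(2)/2
q^(4)(pi/4) = sqrt(2)/2
q^(5)(pi/4) = -sqrt(2)/2
Dividing each by k! gives the coefficients c_0, ..., c_5.

-sqrt(2)*(s - pi/4)^5/240 + sqrt(2)*(s - pi/4)^4/48 + sqrt(2)*(s - pi/4)^3/12 - sqrt(2)*(s - pi/4)^2/4 - sqrt(2)*(s - pi/4)/2 + sqrt(2)/2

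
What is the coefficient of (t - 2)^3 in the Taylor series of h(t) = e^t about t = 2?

[(t - 2)^0] = e^(2);  [(t - 2)^1] = e^(2);  [(t - 2)^2] = e^(2)/2;  [(t - 2)^3] = e^(2)/6.

e^(2)/6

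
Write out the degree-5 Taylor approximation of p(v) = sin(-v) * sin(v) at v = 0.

v^4/3 - v^2

Multiply the two series term by term and collect like powers.
p(0) = 0
p′(0) = 0
p′′(0) = -2
p′′′(0) = 0
p^(4)(0) = 8
p^(5)(0) = 0
The Taylor polynomial is Σ p^(k)(0)/k! · v^k.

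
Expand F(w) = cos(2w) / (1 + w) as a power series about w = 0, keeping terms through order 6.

-19*w^6/45 + w^5/3 - w^4/3 + w^3 - w^2 - w + 1

Take the Cauchy product of the two expansions.
F(0) = 1
F′(0) = -1
F′′(0) = -2
F′′′(0) = 6
F^(4)(0) = -8
F^(5)(0) = 40
F^(6)(0) = -304
Then c_k = F^(k)(0)/k! gives each Taylor coefficient.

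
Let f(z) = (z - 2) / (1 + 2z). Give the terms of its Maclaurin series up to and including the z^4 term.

Distribute the polynomial across the series and collect like powers.
f(0) = -2
f′(0) = 5
f′′(0) = -20
f′′′(0) = 120
f^(4)(0) = -960

-40*z^4 + 20*z^3 - 10*z^2 + 5*z - 2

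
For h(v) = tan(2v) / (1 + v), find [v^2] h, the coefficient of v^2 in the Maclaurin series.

Multiply the two series term by term and collect like powers.
h(0) = 0
h′(0) = 2
h′′(0) = -4
So c_2 = h′′(0)/2! = -2.

-2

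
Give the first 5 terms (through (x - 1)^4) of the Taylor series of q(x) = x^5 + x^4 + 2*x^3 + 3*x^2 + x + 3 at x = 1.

Apply the Taylor formula c_k = f^(k)(a)/k!.
[(x - 1)^0] = 11;  [(x - 1)^1] = 22;  [(x - 1)^2] = 25;  [(x - 1)^3] = 16;  [(x - 1)^4] = 6.

6*(x - 1)^4 + 16*(x - 1)^3 + 25*(x - 1)^2 + 22*(x - 1) + 11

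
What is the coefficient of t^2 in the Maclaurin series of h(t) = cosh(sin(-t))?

Let u equal the inner series; expand the outer function in u and truncate.
h(0) = 1
h′(0) = 0
h′′(0) = 1
Then c_k = h^(k)(0)/k! gives each Taylor coefficient.

1/2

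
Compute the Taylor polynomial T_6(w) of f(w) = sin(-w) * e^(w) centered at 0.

Write out both Maclaurin series and multiply, keeping only the needed powers.
f(0) = 0
f′(0) = -1
f′′(0) = -2
f′′′(0) = -2
f^(4)(0) = 0
f^(5)(0) = 4
f^(6)(0) = 8
Then c_k = f^(k)(0)/k! gives each Taylor coefficient.

w^6/90 + w^5/30 - w^3/3 - w^2 - w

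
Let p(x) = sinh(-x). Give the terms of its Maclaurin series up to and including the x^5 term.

-x^5/120 - x^3/6 - x

Compute the successive derivatives at the expansion point and divide by k!.
p(0) = 0
p′(0) = -1
p′′(0) = 0
p′′′(0) = -1
p^(4)(0) = 0
p^(5)(0) = -1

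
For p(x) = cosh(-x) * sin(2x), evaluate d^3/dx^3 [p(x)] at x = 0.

-2

Multiply the two series term by term and collect like powers.
From the series, [x^3] p = -1/3; multiply by 3! = 6 to get -2.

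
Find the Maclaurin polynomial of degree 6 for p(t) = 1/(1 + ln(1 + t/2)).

3289*t^6/23040 - 347*t^5/1920 + 11*t^4/48 - 7*t^3/24 + 3*t^2/8 - t/2 + 1

Let u equal the inner series; expand the outer function in u and truncate.
[t^0] = 1;  [t^1] = -1/2;  [t^2] = 3/8;  [t^3] = -7/24;  [t^4] = 11/48;  [t^5] = -347/1920;  [t^6] = 3289/23040.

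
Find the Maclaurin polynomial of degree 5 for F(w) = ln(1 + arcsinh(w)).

Substitute the inner expansion into the outer series and collect powers.
F(0) = 0
F′(0) = 1
F′′(0) = -1
F′′′(0) = 1
F^(4)(0) = -2
F^(5)(0) = 13
The Taylor polynomial is Σ F^(k)(0)/k! · w^k.

13*w^5/120 - w^4/12 + w^3/6 - w^2/2 + w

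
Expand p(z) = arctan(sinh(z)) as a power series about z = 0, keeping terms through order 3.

-z^3/6 + z

Plug the Maclaurin series of the inner function into that of the outer and collect terms.
p(0) = 0
p′(0) = 1
p′′(0) = 0
p′′′(0) = -1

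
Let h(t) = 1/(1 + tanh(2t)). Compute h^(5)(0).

Let u equal the inner series; expand the outer function in u and truncate.
From the series, [t^5] h = -64/15; multiply by 5! = 120 to get -512.

-512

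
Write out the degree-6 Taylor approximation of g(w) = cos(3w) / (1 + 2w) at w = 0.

Expand each factor separately, then convolve coefficients.
g(0) = 1
g′(0) = -2
g′′(0) = -1
g′′′(0) = 6
g^(4)(0) = 33
g^(5)(0) = -330
g^(6)(0) = 3231

359*w^6/80 - 11*w^5/4 + 11*w^4/8 + w^3 - w^2/2 - 2*w + 1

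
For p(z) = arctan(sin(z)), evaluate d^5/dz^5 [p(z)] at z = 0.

Plug the Maclaurin series of the inner function into that of the outer and collect terms.
From the series, [z^5] p = 3/8; multiply by 5! = 120 to get 45.

45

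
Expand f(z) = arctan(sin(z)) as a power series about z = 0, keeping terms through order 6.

3*z^5/8 - z^3/2 + z

Compose series: expand the inner function first, then feed it into the outer expansion.
f(0) = 0
f′(0) = 1
f′′(0) = 0
f′′′(0) = -3
f^(4)(0) = 0
f^(5)(0) = 45
f^(6)(0) = 0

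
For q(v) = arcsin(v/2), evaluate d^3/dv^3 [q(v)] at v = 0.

1/8

The coefficient of v^3 in the expansion is 1/48, so q′′′(0) = 3! * (1/48) = 1/8.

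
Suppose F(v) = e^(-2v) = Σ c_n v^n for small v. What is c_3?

F(0) = 1
F′(0) = -2
F′′(0) = 4
F′′′(0) = -8
Dividing each by k! gives the coefficients c_0, ..., c_3.

-4/3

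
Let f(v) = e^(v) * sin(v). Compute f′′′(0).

2

Expand each factor separately, then convolve coefficients.
The coefficient of v^3 in the expansion is 1/3, so f′′′(0) = 3! * (1/3) = 2.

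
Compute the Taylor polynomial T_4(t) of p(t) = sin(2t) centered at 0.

-4*t^3/3 + 2*t

p(0) = 0
p′(0) = 2
p′′(0) = 0
p′′′(0) = -8
p^(4)(0) = 0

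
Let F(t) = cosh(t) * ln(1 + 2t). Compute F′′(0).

Multiply the two series term by term and collect like powers.
From the series, [t^2] F = -2; multiply by 2! = 2 to get -4.

-4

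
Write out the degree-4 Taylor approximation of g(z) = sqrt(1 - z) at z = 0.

Apply the Taylor formula c_k = f^(k)(a)/k!.
g(0) = 1
g′(0) = -1/2
g′′(0) = -1/4
g′′′(0) = -3/8
g^(4)(0) = -15/16
Then c_k = g^(k)(0)/k! gives each Taylor coefficient.

-5*z^4/128 - z^3/16 - z^2/8 - z/2 + 1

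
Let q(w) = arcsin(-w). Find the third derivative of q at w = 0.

-1

The coefficient of w^3 in the expansion is -1/6, so q′′′(0) = 3! * (-1/6) = -1.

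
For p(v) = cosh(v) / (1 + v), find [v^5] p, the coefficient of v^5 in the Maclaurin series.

-37/24

Take the Cauchy product of the two expansions.
[v^0] = 1;  [v^1] = -1;  [v^2] = 3/2;  [v^3] = -3/2;  [v^4] = 37/24;  [v^5] = -37/24.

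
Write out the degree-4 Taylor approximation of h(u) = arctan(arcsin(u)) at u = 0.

-u^3/6 + u

Substitute the inner expansion into the outer series and collect powers.
h(0) = 0
h′(0) = 1
h′′(0) = 0
h′′′(0) = -1
h^(4)(0) = 0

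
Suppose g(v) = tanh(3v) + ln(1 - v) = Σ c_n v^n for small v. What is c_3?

-28/3

Expand each term separately and add.
g(0) = 0
g′(0) = 2
g′′(0) = -1
g′′′(0) = -56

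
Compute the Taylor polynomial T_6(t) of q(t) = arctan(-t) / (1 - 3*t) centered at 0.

-1173*t^6/5 - 391*t^5/5 - 26*t^4 - 26*t^3/3 - 3*t^2 - t

Expand 1/(denominator) as a geometric series and multiply by the numerator's series.
q(0) = 0
q′(0) = -1
q′′(0) = -6
q′′′(0) = -52
q^(4)(0) = -624
q^(5)(0) = -9384
q^(6)(0) = -168912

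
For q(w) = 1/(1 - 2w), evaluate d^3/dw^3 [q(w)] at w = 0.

48

Compute the successive derivatives at the expansion point and divide by k!.
The coefficient of w^3 in the expansion is 8, so q′′′(0) = 3! * (8) = 48.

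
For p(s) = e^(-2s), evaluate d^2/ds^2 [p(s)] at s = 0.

4

From the series, [s^2] p = 2; multiply by 2! = 2 to get 4.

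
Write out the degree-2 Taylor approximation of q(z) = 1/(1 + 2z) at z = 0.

4*z^2 - 2*z + 1

q(0) = 1
q′(0) = -2
q′′(0) = 8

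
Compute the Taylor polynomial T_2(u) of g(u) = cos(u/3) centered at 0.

Apply the Taylor formula c_k = f^(k)(a)/k!.
[u^0] = 1;  [u^1] = 0;  [u^2] = -1/18.

1 - u^2/18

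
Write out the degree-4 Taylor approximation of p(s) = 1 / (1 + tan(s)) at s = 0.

Use the geometric series for the reciprocal, then substitute.
[s^0] = 1;  [s^1] = -1;  [s^2] = 1;  [s^3] = -4/3;  [s^4] = 5/3.

5*s^4/3 - 4*s^3/3 + s^2 - s + 1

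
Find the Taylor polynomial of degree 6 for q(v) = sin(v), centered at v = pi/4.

q(pi/4) = sqrt(2)/2
q′(pi/4) = sqrt(2)/2
q′′(pi/4) = -sqrt(2)/2
q′′′(pi/4) = -sqrt(2)/2
q^(4)(pi/4) = sqrt(2)/2
q^(5)(pi/4) = sqrt(2)/2
q^(6)(pi/4) = -sqrt(2)/2

-sqrt(2)*(v - pi/4)^6/1440 + sqrt(2)*(v - pi/4)^5/240 + sqrt(2)*(v - pi/4)^4/48 - sqrt(2)*(v - pi/4)^3/12 - sqrt(2)*(v - pi/4)^2/4 + sqrt(2)*(v - pi/4)/2 + sqrt(2)/2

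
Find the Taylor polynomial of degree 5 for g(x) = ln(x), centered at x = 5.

(x - 5)^5/15625 - (x - 5)^4/2500 + (x - 5)^3/375 - (x - 5)^2/50 + (x - 5)/5 + ln(5)

Compute the successive derivatives at the expansion point and divide by k!.
g(5) = ln(5)
g′(5) = 1/5
g′′(5) = -1/25
g′′′(5) = 2/125
g^(4)(5) = -6/625
g^(5)(5) = 24/3125
Then c_k = g^(k)(5)/k! gives each Taylor coefficient.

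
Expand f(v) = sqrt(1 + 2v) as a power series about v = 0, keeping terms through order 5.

Compute the successive derivatives at the expansion point and divide by k!.
[v^0] = 1;  [v^1] = 1;  [v^2] = -1/2;  [v^3] = 1/2;  [v^4] = -5/8;  [v^5] = 7/8.

7*v^5/8 - 5*v^4/8 + v^3/2 - v^2/2 + v + 1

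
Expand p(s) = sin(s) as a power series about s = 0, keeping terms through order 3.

-s^3/6 + s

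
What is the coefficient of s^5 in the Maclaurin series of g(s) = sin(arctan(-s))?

-3/8

Let u equal the inner series; expand the outer function in u and truncate.
g(0) = 0
g′(0) = -1
g′′(0) = 0
g′′′(0) = 3
g^(4)(0) = 0
g^(5)(0) = -45
So c_5 = g^(5)(0)/5! = -3/8.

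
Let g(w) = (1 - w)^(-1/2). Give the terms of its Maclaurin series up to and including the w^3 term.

5*w^3/16 + 3*w^2/8 + w/2 + 1

g(0) = 1
g′(0) = 1/2
g′′(0) = 3/4
g′′′(0) = 15/8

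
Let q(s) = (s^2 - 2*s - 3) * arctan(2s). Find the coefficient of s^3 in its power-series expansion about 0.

Distribute the polynomial across the series and collect like powers.
q(0) = 0
q′(0) = -6
q′′(0) = -8
q′′′(0) = 60
The Taylor polynomial is Σ q^(k)(0)/k! · s^k.

10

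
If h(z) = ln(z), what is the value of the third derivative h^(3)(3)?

Apply the Taylor formula c_k = f^(k)(a)/k!.
From the series, [(z - 3)^3] h = 1/81; multiply by 3! = 6 to get 2/27.

2/27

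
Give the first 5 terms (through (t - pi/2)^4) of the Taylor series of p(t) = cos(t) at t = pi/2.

Compute the successive derivatives at the expansion point and divide by k!.
[(t - pi/2)^0] = 0;  [(t - pi/2)^1] = -1;  [(t - pi/2)^2] = 0;  [(t - pi/2)^3] = 1/6;  [(t - pi/2)^4] = 0.

(t - pi/2)^3/6 - (t - pi/2)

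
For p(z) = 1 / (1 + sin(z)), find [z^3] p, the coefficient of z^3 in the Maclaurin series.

-5/6

Write 1/(1+u) = 1 - u + u^2 - u^3 + ... and substitute the series for u.
p(0) = 1
p′(0) = -1
p′′(0) = 2
p′′′(0) = -5
Then c_k = p^(k)(0)/k! gives each Taylor coefficient.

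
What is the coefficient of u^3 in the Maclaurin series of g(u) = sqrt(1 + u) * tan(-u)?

Take the Cauchy product of the two expansions.
g(0) = 0
g′(0) = -1
g′′(0) = -1
g′′′(0) = -5/4
The Taylor polynomial is Σ g^(k)(0)/k! · u^k.

-5/24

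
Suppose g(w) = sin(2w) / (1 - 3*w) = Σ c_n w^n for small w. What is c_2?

Use 1/(1 - r) = Σ r^k on the denominator, then take the Cauchy product.
g(0) = 0
g′(0) = 2
g′′(0) = 12
So c_2 = g′′(0)/2! = 6.

6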